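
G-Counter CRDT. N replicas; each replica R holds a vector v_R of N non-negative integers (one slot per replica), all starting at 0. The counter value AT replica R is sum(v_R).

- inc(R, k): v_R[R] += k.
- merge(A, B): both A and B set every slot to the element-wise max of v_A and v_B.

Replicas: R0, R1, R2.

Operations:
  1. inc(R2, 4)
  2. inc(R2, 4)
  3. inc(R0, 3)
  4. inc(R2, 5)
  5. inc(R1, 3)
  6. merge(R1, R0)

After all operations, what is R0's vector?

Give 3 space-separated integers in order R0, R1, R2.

Answer: 3 3 0

Derivation:
Op 1: inc R2 by 4 -> R2=(0,0,4) value=4
Op 2: inc R2 by 4 -> R2=(0,0,8) value=8
Op 3: inc R0 by 3 -> R0=(3,0,0) value=3
Op 4: inc R2 by 5 -> R2=(0,0,13) value=13
Op 5: inc R1 by 3 -> R1=(0,3,0) value=3
Op 6: merge R1<->R0 -> R1=(3,3,0) R0=(3,3,0)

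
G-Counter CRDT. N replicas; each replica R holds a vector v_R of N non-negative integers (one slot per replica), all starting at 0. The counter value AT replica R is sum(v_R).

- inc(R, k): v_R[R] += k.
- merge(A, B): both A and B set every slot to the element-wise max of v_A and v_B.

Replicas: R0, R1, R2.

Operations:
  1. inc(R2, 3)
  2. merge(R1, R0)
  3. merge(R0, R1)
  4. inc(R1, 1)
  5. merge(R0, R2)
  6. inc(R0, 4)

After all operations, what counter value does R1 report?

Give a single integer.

Answer: 1

Derivation:
Op 1: inc R2 by 3 -> R2=(0,0,3) value=3
Op 2: merge R1<->R0 -> R1=(0,0,0) R0=(0,0,0)
Op 3: merge R0<->R1 -> R0=(0,0,0) R1=(0,0,0)
Op 4: inc R1 by 1 -> R1=(0,1,0) value=1
Op 5: merge R0<->R2 -> R0=(0,0,3) R2=(0,0,3)
Op 6: inc R0 by 4 -> R0=(4,0,3) value=7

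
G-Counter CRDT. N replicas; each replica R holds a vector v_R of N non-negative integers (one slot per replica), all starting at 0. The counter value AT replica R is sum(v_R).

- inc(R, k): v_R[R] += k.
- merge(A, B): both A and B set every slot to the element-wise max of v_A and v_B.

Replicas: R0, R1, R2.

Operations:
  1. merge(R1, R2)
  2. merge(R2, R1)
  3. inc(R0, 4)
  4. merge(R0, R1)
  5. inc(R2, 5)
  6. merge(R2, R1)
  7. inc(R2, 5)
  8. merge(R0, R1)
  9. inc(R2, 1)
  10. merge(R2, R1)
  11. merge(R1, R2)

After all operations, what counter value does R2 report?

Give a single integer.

Answer: 15

Derivation:
Op 1: merge R1<->R2 -> R1=(0,0,0) R2=(0,0,0)
Op 2: merge R2<->R1 -> R2=(0,0,0) R1=(0,0,0)
Op 3: inc R0 by 4 -> R0=(4,0,0) value=4
Op 4: merge R0<->R1 -> R0=(4,0,0) R1=(4,0,0)
Op 5: inc R2 by 5 -> R2=(0,0,5) value=5
Op 6: merge R2<->R1 -> R2=(4,0,5) R1=(4,0,5)
Op 7: inc R2 by 5 -> R2=(4,0,10) value=14
Op 8: merge R0<->R1 -> R0=(4,0,5) R1=(4,0,5)
Op 9: inc R2 by 1 -> R2=(4,0,11) value=15
Op 10: merge R2<->R1 -> R2=(4,0,11) R1=(4,0,11)
Op 11: merge R1<->R2 -> R1=(4,0,11) R2=(4,0,11)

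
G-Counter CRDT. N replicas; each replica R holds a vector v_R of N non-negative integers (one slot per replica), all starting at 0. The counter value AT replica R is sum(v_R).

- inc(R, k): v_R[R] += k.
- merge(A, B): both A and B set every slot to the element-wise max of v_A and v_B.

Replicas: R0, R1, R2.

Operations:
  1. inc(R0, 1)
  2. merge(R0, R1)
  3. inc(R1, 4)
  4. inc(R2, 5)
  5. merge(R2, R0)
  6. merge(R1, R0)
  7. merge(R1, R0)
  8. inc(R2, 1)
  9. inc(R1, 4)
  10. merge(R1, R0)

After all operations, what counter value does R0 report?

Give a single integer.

Op 1: inc R0 by 1 -> R0=(1,0,0) value=1
Op 2: merge R0<->R1 -> R0=(1,0,0) R1=(1,0,0)
Op 3: inc R1 by 4 -> R1=(1,4,0) value=5
Op 4: inc R2 by 5 -> R2=(0,0,5) value=5
Op 5: merge R2<->R0 -> R2=(1,0,5) R0=(1,0,5)
Op 6: merge R1<->R0 -> R1=(1,4,5) R0=(1,4,5)
Op 7: merge R1<->R0 -> R1=(1,4,5) R0=(1,4,5)
Op 8: inc R2 by 1 -> R2=(1,0,6) value=7
Op 9: inc R1 by 4 -> R1=(1,8,5) value=14
Op 10: merge R1<->R0 -> R1=(1,8,5) R0=(1,8,5)

Answer: 14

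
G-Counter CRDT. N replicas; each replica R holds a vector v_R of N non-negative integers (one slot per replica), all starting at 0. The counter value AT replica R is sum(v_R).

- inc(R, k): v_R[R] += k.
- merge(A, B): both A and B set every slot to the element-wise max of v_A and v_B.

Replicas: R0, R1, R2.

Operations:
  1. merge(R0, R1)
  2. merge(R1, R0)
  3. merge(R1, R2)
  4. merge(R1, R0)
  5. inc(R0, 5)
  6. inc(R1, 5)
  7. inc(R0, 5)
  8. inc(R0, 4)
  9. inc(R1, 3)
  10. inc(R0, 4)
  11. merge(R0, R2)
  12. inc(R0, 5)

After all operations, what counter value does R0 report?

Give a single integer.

Answer: 23

Derivation:
Op 1: merge R0<->R1 -> R0=(0,0,0) R1=(0,0,0)
Op 2: merge R1<->R0 -> R1=(0,0,0) R0=(0,0,0)
Op 3: merge R1<->R2 -> R1=(0,0,0) R2=(0,0,0)
Op 4: merge R1<->R0 -> R1=(0,0,0) R0=(0,0,0)
Op 5: inc R0 by 5 -> R0=(5,0,0) value=5
Op 6: inc R1 by 5 -> R1=(0,5,0) value=5
Op 7: inc R0 by 5 -> R0=(10,0,0) value=10
Op 8: inc R0 by 4 -> R0=(14,0,0) value=14
Op 9: inc R1 by 3 -> R1=(0,8,0) value=8
Op 10: inc R0 by 4 -> R0=(18,0,0) value=18
Op 11: merge R0<->R2 -> R0=(18,0,0) R2=(18,0,0)
Op 12: inc R0 by 5 -> R0=(23,0,0) value=23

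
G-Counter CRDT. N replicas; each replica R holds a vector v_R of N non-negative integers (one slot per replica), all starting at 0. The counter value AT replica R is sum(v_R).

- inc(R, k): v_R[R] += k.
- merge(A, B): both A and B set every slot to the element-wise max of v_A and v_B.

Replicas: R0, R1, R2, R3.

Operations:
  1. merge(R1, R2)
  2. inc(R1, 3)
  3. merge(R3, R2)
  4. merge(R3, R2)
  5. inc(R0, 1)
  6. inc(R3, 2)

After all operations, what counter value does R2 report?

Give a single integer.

Answer: 0

Derivation:
Op 1: merge R1<->R2 -> R1=(0,0,0,0) R2=(0,0,0,0)
Op 2: inc R1 by 3 -> R1=(0,3,0,0) value=3
Op 3: merge R3<->R2 -> R3=(0,0,0,0) R2=(0,0,0,0)
Op 4: merge R3<->R2 -> R3=(0,0,0,0) R2=(0,0,0,0)
Op 5: inc R0 by 1 -> R0=(1,0,0,0) value=1
Op 6: inc R3 by 2 -> R3=(0,0,0,2) value=2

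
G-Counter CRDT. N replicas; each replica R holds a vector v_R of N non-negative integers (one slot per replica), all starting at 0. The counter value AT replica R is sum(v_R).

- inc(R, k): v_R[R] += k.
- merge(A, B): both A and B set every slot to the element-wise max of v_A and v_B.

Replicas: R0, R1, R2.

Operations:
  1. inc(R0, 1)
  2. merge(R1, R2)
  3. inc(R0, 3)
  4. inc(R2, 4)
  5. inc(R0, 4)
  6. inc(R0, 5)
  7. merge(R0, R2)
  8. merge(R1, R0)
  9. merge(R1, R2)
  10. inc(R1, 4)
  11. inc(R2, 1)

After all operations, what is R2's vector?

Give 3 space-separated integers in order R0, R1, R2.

Answer: 13 0 5

Derivation:
Op 1: inc R0 by 1 -> R0=(1,0,0) value=1
Op 2: merge R1<->R2 -> R1=(0,0,0) R2=(0,0,0)
Op 3: inc R0 by 3 -> R0=(4,0,0) value=4
Op 4: inc R2 by 4 -> R2=(0,0,4) value=4
Op 5: inc R0 by 4 -> R0=(8,0,0) value=8
Op 6: inc R0 by 5 -> R0=(13,0,0) value=13
Op 7: merge R0<->R2 -> R0=(13,0,4) R2=(13,0,4)
Op 8: merge R1<->R0 -> R1=(13,0,4) R0=(13,0,4)
Op 9: merge R1<->R2 -> R1=(13,0,4) R2=(13,0,4)
Op 10: inc R1 by 4 -> R1=(13,4,4) value=21
Op 11: inc R2 by 1 -> R2=(13,0,5) value=18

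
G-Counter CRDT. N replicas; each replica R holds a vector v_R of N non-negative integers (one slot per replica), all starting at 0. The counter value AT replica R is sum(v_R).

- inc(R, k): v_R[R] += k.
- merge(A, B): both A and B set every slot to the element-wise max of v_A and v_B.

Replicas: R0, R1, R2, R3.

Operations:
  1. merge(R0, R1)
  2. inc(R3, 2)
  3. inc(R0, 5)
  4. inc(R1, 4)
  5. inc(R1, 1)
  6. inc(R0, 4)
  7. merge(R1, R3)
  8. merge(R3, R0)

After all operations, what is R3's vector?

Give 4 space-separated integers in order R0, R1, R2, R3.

Op 1: merge R0<->R1 -> R0=(0,0,0,0) R1=(0,0,0,0)
Op 2: inc R3 by 2 -> R3=(0,0,0,2) value=2
Op 3: inc R0 by 5 -> R0=(5,0,0,0) value=5
Op 4: inc R1 by 4 -> R1=(0,4,0,0) value=4
Op 5: inc R1 by 1 -> R1=(0,5,0,0) value=5
Op 6: inc R0 by 4 -> R0=(9,0,0,0) value=9
Op 7: merge R1<->R3 -> R1=(0,5,0,2) R3=(0,5,0,2)
Op 8: merge R3<->R0 -> R3=(9,5,0,2) R0=(9,5,0,2)

Answer: 9 5 0 2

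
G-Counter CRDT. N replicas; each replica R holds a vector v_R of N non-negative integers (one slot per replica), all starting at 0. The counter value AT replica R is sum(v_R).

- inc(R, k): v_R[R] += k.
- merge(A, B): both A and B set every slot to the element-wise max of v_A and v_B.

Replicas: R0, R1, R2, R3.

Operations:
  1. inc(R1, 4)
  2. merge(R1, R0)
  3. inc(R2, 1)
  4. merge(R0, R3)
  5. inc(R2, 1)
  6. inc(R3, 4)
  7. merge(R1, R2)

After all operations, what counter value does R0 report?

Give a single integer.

Op 1: inc R1 by 4 -> R1=(0,4,0,0) value=4
Op 2: merge R1<->R0 -> R1=(0,4,0,0) R0=(0,4,0,0)
Op 3: inc R2 by 1 -> R2=(0,0,1,0) value=1
Op 4: merge R0<->R3 -> R0=(0,4,0,0) R3=(0,4,0,0)
Op 5: inc R2 by 1 -> R2=(0,0,2,0) value=2
Op 6: inc R3 by 4 -> R3=(0,4,0,4) value=8
Op 7: merge R1<->R2 -> R1=(0,4,2,0) R2=(0,4,2,0)

Answer: 4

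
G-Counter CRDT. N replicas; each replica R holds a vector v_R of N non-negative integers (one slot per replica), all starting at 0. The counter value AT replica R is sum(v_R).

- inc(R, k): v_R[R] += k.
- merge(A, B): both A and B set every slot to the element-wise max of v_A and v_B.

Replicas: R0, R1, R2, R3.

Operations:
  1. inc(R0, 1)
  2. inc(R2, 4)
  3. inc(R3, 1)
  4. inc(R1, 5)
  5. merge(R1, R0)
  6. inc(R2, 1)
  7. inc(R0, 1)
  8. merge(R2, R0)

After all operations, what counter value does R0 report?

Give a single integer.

Answer: 12

Derivation:
Op 1: inc R0 by 1 -> R0=(1,0,0,0) value=1
Op 2: inc R2 by 4 -> R2=(0,0,4,0) value=4
Op 3: inc R3 by 1 -> R3=(0,0,0,1) value=1
Op 4: inc R1 by 5 -> R1=(0,5,0,0) value=5
Op 5: merge R1<->R0 -> R1=(1,5,0,0) R0=(1,5,0,0)
Op 6: inc R2 by 1 -> R2=(0,0,5,0) value=5
Op 7: inc R0 by 1 -> R0=(2,5,0,0) value=7
Op 8: merge R2<->R0 -> R2=(2,5,5,0) R0=(2,5,5,0)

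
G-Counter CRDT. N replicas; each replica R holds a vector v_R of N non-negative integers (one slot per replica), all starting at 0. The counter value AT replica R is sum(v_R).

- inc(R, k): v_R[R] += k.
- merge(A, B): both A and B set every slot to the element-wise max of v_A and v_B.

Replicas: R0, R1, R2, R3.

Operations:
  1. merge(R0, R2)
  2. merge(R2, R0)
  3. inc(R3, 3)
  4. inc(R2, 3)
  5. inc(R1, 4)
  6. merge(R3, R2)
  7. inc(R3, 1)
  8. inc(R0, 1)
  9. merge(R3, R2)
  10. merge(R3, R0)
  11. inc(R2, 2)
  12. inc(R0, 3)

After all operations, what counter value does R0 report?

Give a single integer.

Op 1: merge R0<->R2 -> R0=(0,0,0,0) R2=(0,0,0,0)
Op 2: merge R2<->R0 -> R2=(0,0,0,0) R0=(0,0,0,0)
Op 3: inc R3 by 3 -> R3=(0,0,0,3) value=3
Op 4: inc R2 by 3 -> R2=(0,0,3,0) value=3
Op 5: inc R1 by 4 -> R1=(0,4,0,0) value=4
Op 6: merge R3<->R2 -> R3=(0,0,3,3) R2=(0,0,3,3)
Op 7: inc R3 by 1 -> R3=(0,0,3,4) value=7
Op 8: inc R0 by 1 -> R0=(1,0,0,0) value=1
Op 9: merge R3<->R2 -> R3=(0,0,3,4) R2=(0,0,3,4)
Op 10: merge R3<->R0 -> R3=(1,0,3,4) R0=(1,0,3,4)
Op 11: inc R2 by 2 -> R2=(0,0,5,4) value=9
Op 12: inc R0 by 3 -> R0=(4,0,3,4) value=11

Answer: 11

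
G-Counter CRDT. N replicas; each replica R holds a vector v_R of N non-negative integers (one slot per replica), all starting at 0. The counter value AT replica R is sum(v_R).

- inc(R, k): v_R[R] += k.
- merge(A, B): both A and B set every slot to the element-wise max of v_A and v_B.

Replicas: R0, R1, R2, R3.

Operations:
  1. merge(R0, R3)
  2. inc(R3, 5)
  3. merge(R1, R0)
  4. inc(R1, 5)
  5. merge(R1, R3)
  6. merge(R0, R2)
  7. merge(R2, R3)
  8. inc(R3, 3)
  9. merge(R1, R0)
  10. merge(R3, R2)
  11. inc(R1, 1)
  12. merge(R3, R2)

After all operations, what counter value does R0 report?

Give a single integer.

Op 1: merge R0<->R3 -> R0=(0,0,0,0) R3=(0,0,0,0)
Op 2: inc R3 by 5 -> R3=(0,0,0,5) value=5
Op 3: merge R1<->R0 -> R1=(0,0,0,0) R0=(0,0,0,0)
Op 4: inc R1 by 5 -> R1=(0,5,0,0) value=5
Op 5: merge R1<->R3 -> R1=(0,5,0,5) R3=(0,5,0,5)
Op 6: merge R0<->R2 -> R0=(0,0,0,0) R2=(0,0,0,0)
Op 7: merge R2<->R3 -> R2=(0,5,0,5) R3=(0,5,0,5)
Op 8: inc R3 by 3 -> R3=(0,5,0,8) value=13
Op 9: merge R1<->R0 -> R1=(0,5,0,5) R0=(0,5,0,5)
Op 10: merge R3<->R2 -> R3=(0,5,0,8) R2=(0,5,0,8)
Op 11: inc R1 by 1 -> R1=(0,6,0,5) value=11
Op 12: merge R3<->R2 -> R3=(0,5,0,8) R2=(0,5,0,8)

Answer: 10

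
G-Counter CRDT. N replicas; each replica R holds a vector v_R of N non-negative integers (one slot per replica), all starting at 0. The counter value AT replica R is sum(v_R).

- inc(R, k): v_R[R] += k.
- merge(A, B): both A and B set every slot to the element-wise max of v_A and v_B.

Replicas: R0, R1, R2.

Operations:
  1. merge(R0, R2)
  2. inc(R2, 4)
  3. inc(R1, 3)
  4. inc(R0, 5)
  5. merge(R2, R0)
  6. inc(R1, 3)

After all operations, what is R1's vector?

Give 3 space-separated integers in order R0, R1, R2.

Op 1: merge R0<->R2 -> R0=(0,0,0) R2=(0,0,0)
Op 2: inc R2 by 4 -> R2=(0,0,4) value=4
Op 3: inc R1 by 3 -> R1=(0,3,0) value=3
Op 4: inc R0 by 5 -> R0=(5,0,0) value=5
Op 5: merge R2<->R0 -> R2=(5,0,4) R0=(5,0,4)
Op 6: inc R1 by 3 -> R1=(0,6,0) value=6

Answer: 0 6 0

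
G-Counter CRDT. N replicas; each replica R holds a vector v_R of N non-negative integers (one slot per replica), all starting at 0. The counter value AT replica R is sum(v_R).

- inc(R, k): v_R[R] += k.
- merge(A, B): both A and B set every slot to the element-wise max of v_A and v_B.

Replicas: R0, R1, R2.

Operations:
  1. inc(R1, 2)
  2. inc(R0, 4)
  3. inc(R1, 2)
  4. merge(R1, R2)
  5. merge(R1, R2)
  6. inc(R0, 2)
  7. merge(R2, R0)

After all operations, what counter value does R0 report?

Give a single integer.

Op 1: inc R1 by 2 -> R1=(0,2,0) value=2
Op 2: inc R0 by 4 -> R0=(4,0,0) value=4
Op 3: inc R1 by 2 -> R1=(0,4,0) value=4
Op 4: merge R1<->R2 -> R1=(0,4,0) R2=(0,4,0)
Op 5: merge R1<->R2 -> R1=(0,4,0) R2=(0,4,0)
Op 6: inc R0 by 2 -> R0=(6,0,0) value=6
Op 7: merge R2<->R0 -> R2=(6,4,0) R0=(6,4,0)

Answer: 10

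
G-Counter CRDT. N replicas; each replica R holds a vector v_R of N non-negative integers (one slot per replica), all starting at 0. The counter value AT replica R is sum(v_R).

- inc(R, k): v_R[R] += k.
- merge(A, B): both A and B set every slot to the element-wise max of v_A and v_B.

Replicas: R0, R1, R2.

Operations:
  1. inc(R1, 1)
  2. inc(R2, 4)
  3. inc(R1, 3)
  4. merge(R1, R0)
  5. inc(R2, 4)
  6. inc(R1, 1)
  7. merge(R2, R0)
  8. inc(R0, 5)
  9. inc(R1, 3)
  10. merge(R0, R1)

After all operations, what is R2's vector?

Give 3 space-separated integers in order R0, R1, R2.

Answer: 0 4 8

Derivation:
Op 1: inc R1 by 1 -> R1=(0,1,0) value=1
Op 2: inc R2 by 4 -> R2=(0,0,4) value=4
Op 3: inc R1 by 3 -> R1=(0,4,0) value=4
Op 4: merge R1<->R0 -> R1=(0,4,0) R0=(0,4,0)
Op 5: inc R2 by 4 -> R2=(0,0,8) value=8
Op 6: inc R1 by 1 -> R1=(0,5,0) value=5
Op 7: merge R2<->R0 -> R2=(0,4,8) R0=(0,4,8)
Op 8: inc R0 by 5 -> R0=(5,4,8) value=17
Op 9: inc R1 by 3 -> R1=(0,8,0) value=8
Op 10: merge R0<->R1 -> R0=(5,8,8) R1=(5,8,8)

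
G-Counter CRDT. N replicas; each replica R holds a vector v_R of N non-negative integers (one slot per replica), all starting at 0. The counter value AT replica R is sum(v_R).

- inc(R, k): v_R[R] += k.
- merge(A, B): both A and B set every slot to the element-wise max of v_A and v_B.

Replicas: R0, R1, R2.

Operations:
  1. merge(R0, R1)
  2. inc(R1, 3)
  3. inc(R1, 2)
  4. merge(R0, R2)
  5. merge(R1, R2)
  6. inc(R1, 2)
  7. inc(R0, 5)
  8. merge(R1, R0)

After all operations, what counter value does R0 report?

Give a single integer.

Answer: 12

Derivation:
Op 1: merge R0<->R1 -> R0=(0,0,0) R1=(0,0,0)
Op 2: inc R1 by 3 -> R1=(0,3,0) value=3
Op 3: inc R1 by 2 -> R1=(0,5,0) value=5
Op 4: merge R0<->R2 -> R0=(0,0,0) R2=(0,0,0)
Op 5: merge R1<->R2 -> R1=(0,5,0) R2=(0,5,0)
Op 6: inc R1 by 2 -> R1=(0,7,0) value=7
Op 7: inc R0 by 5 -> R0=(5,0,0) value=5
Op 8: merge R1<->R0 -> R1=(5,7,0) R0=(5,7,0)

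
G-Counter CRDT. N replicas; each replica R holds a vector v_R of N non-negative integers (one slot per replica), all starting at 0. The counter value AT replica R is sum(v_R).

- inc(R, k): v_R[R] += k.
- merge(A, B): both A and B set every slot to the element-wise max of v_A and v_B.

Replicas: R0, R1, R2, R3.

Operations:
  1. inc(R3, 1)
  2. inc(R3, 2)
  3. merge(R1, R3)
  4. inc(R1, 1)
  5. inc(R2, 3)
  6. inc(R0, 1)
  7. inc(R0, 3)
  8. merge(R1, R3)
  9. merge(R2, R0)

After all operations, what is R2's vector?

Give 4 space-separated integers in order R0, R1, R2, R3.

Answer: 4 0 3 0

Derivation:
Op 1: inc R3 by 1 -> R3=(0,0,0,1) value=1
Op 2: inc R3 by 2 -> R3=(0,0,0,3) value=3
Op 3: merge R1<->R3 -> R1=(0,0,0,3) R3=(0,0,0,3)
Op 4: inc R1 by 1 -> R1=(0,1,0,3) value=4
Op 5: inc R2 by 3 -> R2=(0,0,3,0) value=3
Op 6: inc R0 by 1 -> R0=(1,0,0,0) value=1
Op 7: inc R0 by 3 -> R0=(4,0,0,0) value=4
Op 8: merge R1<->R3 -> R1=(0,1,0,3) R3=(0,1,0,3)
Op 9: merge R2<->R0 -> R2=(4,0,3,0) R0=(4,0,3,0)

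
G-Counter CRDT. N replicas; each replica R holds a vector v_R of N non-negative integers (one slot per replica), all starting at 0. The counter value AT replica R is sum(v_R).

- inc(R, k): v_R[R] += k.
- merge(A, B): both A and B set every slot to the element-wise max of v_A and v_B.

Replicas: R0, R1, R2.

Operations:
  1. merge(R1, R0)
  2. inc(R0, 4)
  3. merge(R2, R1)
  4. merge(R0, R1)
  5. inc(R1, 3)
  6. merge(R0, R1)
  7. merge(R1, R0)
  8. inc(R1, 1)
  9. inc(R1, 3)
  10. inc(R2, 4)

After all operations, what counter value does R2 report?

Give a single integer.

Answer: 4

Derivation:
Op 1: merge R1<->R0 -> R1=(0,0,0) R0=(0,0,0)
Op 2: inc R0 by 4 -> R0=(4,0,0) value=4
Op 3: merge R2<->R1 -> R2=(0,0,0) R1=(0,0,0)
Op 4: merge R0<->R1 -> R0=(4,0,0) R1=(4,0,0)
Op 5: inc R1 by 3 -> R1=(4,3,0) value=7
Op 6: merge R0<->R1 -> R0=(4,3,0) R1=(4,3,0)
Op 7: merge R1<->R0 -> R1=(4,3,0) R0=(4,3,0)
Op 8: inc R1 by 1 -> R1=(4,4,0) value=8
Op 9: inc R1 by 3 -> R1=(4,7,0) value=11
Op 10: inc R2 by 4 -> R2=(0,0,4) value=4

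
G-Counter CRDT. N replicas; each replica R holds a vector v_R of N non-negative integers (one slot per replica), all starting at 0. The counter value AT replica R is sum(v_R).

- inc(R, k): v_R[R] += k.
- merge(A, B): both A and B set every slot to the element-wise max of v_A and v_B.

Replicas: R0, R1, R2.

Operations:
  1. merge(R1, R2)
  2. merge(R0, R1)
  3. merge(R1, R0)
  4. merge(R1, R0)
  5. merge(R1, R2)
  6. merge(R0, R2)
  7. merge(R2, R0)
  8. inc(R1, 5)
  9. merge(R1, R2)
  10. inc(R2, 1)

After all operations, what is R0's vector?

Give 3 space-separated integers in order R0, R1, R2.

Op 1: merge R1<->R2 -> R1=(0,0,0) R2=(0,0,0)
Op 2: merge R0<->R1 -> R0=(0,0,0) R1=(0,0,0)
Op 3: merge R1<->R0 -> R1=(0,0,0) R0=(0,0,0)
Op 4: merge R1<->R0 -> R1=(0,0,0) R0=(0,0,0)
Op 5: merge R1<->R2 -> R1=(0,0,0) R2=(0,0,0)
Op 6: merge R0<->R2 -> R0=(0,0,0) R2=(0,0,0)
Op 7: merge R2<->R0 -> R2=(0,0,0) R0=(0,0,0)
Op 8: inc R1 by 5 -> R1=(0,5,0) value=5
Op 9: merge R1<->R2 -> R1=(0,5,0) R2=(0,5,0)
Op 10: inc R2 by 1 -> R2=(0,5,1) value=6

Answer: 0 0 0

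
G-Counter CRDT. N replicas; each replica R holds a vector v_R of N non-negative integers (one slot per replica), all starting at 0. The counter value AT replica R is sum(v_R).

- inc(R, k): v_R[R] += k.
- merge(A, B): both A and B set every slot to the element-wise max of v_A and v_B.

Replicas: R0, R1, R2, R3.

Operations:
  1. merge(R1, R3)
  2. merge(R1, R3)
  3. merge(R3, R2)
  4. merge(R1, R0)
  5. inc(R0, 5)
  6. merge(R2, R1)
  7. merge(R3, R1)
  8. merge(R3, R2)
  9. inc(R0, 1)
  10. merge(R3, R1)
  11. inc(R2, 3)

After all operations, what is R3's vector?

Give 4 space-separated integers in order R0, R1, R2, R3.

Op 1: merge R1<->R3 -> R1=(0,0,0,0) R3=(0,0,0,0)
Op 2: merge R1<->R3 -> R1=(0,0,0,0) R3=(0,0,0,0)
Op 3: merge R3<->R2 -> R3=(0,0,0,0) R2=(0,0,0,0)
Op 4: merge R1<->R0 -> R1=(0,0,0,0) R0=(0,0,0,0)
Op 5: inc R0 by 5 -> R0=(5,0,0,0) value=5
Op 6: merge R2<->R1 -> R2=(0,0,0,0) R1=(0,0,0,0)
Op 7: merge R3<->R1 -> R3=(0,0,0,0) R1=(0,0,0,0)
Op 8: merge R3<->R2 -> R3=(0,0,0,0) R2=(0,0,0,0)
Op 9: inc R0 by 1 -> R0=(6,0,0,0) value=6
Op 10: merge R3<->R1 -> R3=(0,0,0,0) R1=(0,0,0,0)
Op 11: inc R2 by 3 -> R2=(0,0,3,0) value=3

Answer: 0 0 0 0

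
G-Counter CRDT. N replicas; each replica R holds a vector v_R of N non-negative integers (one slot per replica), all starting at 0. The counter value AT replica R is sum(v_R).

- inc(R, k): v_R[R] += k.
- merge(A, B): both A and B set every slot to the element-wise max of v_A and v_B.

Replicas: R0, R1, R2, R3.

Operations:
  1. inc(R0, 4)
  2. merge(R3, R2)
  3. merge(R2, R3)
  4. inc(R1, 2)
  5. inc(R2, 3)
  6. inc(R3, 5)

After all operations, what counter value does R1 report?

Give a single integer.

Op 1: inc R0 by 4 -> R0=(4,0,0,0) value=4
Op 2: merge R3<->R2 -> R3=(0,0,0,0) R2=(0,0,0,0)
Op 3: merge R2<->R3 -> R2=(0,0,0,0) R3=(0,0,0,0)
Op 4: inc R1 by 2 -> R1=(0,2,0,0) value=2
Op 5: inc R2 by 3 -> R2=(0,0,3,0) value=3
Op 6: inc R3 by 5 -> R3=(0,0,0,5) value=5

Answer: 2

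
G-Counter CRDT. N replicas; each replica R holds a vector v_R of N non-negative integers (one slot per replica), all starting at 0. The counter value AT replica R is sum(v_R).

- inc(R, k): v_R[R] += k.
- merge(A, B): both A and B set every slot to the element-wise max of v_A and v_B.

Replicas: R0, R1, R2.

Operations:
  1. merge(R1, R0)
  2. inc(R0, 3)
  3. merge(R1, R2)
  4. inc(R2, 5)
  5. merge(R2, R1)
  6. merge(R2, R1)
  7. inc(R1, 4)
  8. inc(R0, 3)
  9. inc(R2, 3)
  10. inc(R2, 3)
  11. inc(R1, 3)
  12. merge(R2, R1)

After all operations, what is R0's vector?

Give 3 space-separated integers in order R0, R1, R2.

Op 1: merge R1<->R0 -> R1=(0,0,0) R0=(0,0,0)
Op 2: inc R0 by 3 -> R0=(3,0,0) value=3
Op 3: merge R1<->R2 -> R1=(0,0,0) R2=(0,0,0)
Op 4: inc R2 by 5 -> R2=(0,0,5) value=5
Op 5: merge R2<->R1 -> R2=(0,0,5) R1=(0,0,5)
Op 6: merge R2<->R1 -> R2=(0,0,5) R1=(0,0,5)
Op 7: inc R1 by 4 -> R1=(0,4,5) value=9
Op 8: inc R0 by 3 -> R0=(6,0,0) value=6
Op 9: inc R2 by 3 -> R2=(0,0,8) value=8
Op 10: inc R2 by 3 -> R2=(0,0,11) value=11
Op 11: inc R1 by 3 -> R1=(0,7,5) value=12
Op 12: merge R2<->R1 -> R2=(0,7,11) R1=(0,7,11)

Answer: 6 0 0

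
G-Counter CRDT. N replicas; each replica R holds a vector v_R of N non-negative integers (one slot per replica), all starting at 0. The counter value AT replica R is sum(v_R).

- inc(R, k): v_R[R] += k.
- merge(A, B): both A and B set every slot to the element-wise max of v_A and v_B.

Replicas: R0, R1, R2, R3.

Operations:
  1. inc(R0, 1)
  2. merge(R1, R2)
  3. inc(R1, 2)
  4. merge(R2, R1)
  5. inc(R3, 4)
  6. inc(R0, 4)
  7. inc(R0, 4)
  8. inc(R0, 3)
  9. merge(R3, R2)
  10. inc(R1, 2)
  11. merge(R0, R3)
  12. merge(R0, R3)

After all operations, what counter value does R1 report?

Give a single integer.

Op 1: inc R0 by 1 -> R0=(1,0,0,0) value=1
Op 2: merge R1<->R2 -> R1=(0,0,0,0) R2=(0,0,0,0)
Op 3: inc R1 by 2 -> R1=(0,2,0,0) value=2
Op 4: merge R2<->R1 -> R2=(0,2,0,0) R1=(0,2,0,0)
Op 5: inc R3 by 4 -> R3=(0,0,0,4) value=4
Op 6: inc R0 by 4 -> R0=(5,0,0,0) value=5
Op 7: inc R0 by 4 -> R0=(9,0,0,0) value=9
Op 8: inc R0 by 3 -> R0=(12,0,0,0) value=12
Op 9: merge R3<->R2 -> R3=(0,2,0,4) R2=(0,2,0,4)
Op 10: inc R1 by 2 -> R1=(0,4,0,0) value=4
Op 11: merge R0<->R3 -> R0=(12,2,0,4) R3=(12,2,0,4)
Op 12: merge R0<->R3 -> R0=(12,2,0,4) R3=(12,2,0,4)

Answer: 4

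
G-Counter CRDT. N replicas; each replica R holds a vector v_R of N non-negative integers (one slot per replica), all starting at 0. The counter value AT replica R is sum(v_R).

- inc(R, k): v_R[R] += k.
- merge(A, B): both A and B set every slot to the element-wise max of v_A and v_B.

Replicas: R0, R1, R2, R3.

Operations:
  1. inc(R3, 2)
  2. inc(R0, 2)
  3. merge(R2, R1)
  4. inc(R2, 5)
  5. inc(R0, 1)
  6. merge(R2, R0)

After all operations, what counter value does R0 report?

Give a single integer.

Op 1: inc R3 by 2 -> R3=(0,0,0,2) value=2
Op 2: inc R0 by 2 -> R0=(2,0,0,0) value=2
Op 3: merge R2<->R1 -> R2=(0,0,0,0) R1=(0,0,0,0)
Op 4: inc R2 by 5 -> R2=(0,0,5,0) value=5
Op 5: inc R0 by 1 -> R0=(3,0,0,0) value=3
Op 6: merge R2<->R0 -> R2=(3,0,5,0) R0=(3,0,5,0)

Answer: 8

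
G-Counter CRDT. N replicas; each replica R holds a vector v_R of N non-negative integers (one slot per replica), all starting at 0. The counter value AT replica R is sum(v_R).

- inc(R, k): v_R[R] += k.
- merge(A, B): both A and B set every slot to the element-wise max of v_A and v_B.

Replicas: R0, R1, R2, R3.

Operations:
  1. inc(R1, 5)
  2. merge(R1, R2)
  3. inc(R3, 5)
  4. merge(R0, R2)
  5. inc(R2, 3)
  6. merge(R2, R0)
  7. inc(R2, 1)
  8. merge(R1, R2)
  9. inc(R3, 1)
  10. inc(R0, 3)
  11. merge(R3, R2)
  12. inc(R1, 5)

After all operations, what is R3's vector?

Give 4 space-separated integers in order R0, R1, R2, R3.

Answer: 0 5 4 6

Derivation:
Op 1: inc R1 by 5 -> R1=(0,5,0,0) value=5
Op 2: merge R1<->R2 -> R1=(0,5,0,0) R2=(0,5,0,0)
Op 3: inc R3 by 5 -> R3=(0,0,0,5) value=5
Op 4: merge R0<->R2 -> R0=(0,5,0,0) R2=(0,5,0,0)
Op 5: inc R2 by 3 -> R2=(0,5,3,0) value=8
Op 6: merge R2<->R0 -> R2=(0,5,3,0) R0=(0,5,3,0)
Op 7: inc R2 by 1 -> R2=(0,5,4,0) value=9
Op 8: merge R1<->R2 -> R1=(0,5,4,0) R2=(0,5,4,0)
Op 9: inc R3 by 1 -> R3=(0,0,0,6) value=6
Op 10: inc R0 by 3 -> R0=(3,5,3,0) value=11
Op 11: merge R3<->R2 -> R3=(0,5,4,6) R2=(0,5,4,6)
Op 12: inc R1 by 5 -> R1=(0,10,4,0) value=14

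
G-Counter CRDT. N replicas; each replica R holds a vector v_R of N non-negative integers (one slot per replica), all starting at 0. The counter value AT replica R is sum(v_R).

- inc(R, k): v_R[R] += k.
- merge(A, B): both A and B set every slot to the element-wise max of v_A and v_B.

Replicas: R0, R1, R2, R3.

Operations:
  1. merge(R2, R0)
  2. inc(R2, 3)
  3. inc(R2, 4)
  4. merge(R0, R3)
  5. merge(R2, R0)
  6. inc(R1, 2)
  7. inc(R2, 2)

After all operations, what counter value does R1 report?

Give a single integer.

Answer: 2

Derivation:
Op 1: merge R2<->R0 -> R2=(0,0,0,0) R0=(0,0,0,0)
Op 2: inc R2 by 3 -> R2=(0,0,3,0) value=3
Op 3: inc R2 by 4 -> R2=(0,0,7,0) value=7
Op 4: merge R0<->R3 -> R0=(0,0,0,0) R3=(0,0,0,0)
Op 5: merge R2<->R0 -> R2=(0,0,7,0) R0=(0,0,7,0)
Op 6: inc R1 by 2 -> R1=(0,2,0,0) value=2
Op 7: inc R2 by 2 -> R2=(0,0,9,0) value=9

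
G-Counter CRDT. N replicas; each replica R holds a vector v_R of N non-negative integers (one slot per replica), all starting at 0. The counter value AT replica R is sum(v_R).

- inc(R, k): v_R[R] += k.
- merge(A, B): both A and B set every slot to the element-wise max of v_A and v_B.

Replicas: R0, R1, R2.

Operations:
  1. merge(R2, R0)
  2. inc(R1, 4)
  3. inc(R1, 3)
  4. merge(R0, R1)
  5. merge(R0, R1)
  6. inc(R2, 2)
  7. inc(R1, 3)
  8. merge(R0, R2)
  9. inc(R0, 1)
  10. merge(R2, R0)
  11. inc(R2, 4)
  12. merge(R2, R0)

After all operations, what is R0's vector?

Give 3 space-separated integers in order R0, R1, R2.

Answer: 1 7 6

Derivation:
Op 1: merge R2<->R0 -> R2=(0,0,0) R0=(0,0,0)
Op 2: inc R1 by 4 -> R1=(0,4,0) value=4
Op 3: inc R1 by 3 -> R1=(0,7,0) value=7
Op 4: merge R0<->R1 -> R0=(0,7,0) R1=(0,7,0)
Op 5: merge R0<->R1 -> R0=(0,7,0) R1=(0,7,0)
Op 6: inc R2 by 2 -> R2=(0,0,2) value=2
Op 7: inc R1 by 3 -> R1=(0,10,0) value=10
Op 8: merge R0<->R2 -> R0=(0,7,2) R2=(0,7,2)
Op 9: inc R0 by 1 -> R0=(1,7,2) value=10
Op 10: merge R2<->R0 -> R2=(1,7,2) R0=(1,7,2)
Op 11: inc R2 by 4 -> R2=(1,7,6) value=14
Op 12: merge R2<->R0 -> R2=(1,7,6) R0=(1,7,6)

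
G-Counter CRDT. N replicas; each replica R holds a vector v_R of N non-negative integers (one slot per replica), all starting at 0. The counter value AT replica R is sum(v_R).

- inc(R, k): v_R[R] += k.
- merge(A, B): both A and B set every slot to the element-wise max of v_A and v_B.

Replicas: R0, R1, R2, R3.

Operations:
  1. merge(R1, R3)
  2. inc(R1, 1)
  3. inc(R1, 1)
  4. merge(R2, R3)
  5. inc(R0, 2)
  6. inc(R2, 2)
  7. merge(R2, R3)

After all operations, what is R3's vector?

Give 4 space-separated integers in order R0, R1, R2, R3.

Op 1: merge R1<->R3 -> R1=(0,0,0,0) R3=(0,0,0,0)
Op 2: inc R1 by 1 -> R1=(0,1,0,0) value=1
Op 3: inc R1 by 1 -> R1=(0,2,0,0) value=2
Op 4: merge R2<->R3 -> R2=(0,0,0,0) R3=(0,0,0,0)
Op 5: inc R0 by 2 -> R0=(2,0,0,0) value=2
Op 6: inc R2 by 2 -> R2=(0,0,2,0) value=2
Op 7: merge R2<->R3 -> R2=(0,0,2,0) R3=(0,0,2,0)

Answer: 0 0 2 0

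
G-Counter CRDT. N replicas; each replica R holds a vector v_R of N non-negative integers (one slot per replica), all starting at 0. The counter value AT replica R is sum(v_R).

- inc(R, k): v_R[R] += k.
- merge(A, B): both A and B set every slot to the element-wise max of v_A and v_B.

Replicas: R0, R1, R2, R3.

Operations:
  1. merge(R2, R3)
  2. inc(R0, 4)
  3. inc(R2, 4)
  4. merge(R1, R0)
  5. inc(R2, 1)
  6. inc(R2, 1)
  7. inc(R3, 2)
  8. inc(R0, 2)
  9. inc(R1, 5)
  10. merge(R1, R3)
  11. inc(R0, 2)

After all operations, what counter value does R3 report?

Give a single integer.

Op 1: merge R2<->R3 -> R2=(0,0,0,0) R3=(0,0,0,0)
Op 2: inc R0 by 4 -> R0=(4,0,0,0) value=4
Op 3: inc R2 by 4 -> R2=(0,0,4,0) value=4
Op 4: merge R1<->R0 -> R1=(4,0,0,0) R0=(4,0,0,0)
Op 5: inc R2 by 1 -> R2=(0,0,5,0) value=5
Op 6: inc R2 by 1 -> R2=(0,0,6,0) value=6
Op 7: inc R3 by 2 -> R3=(0,0,0,2) value=2
Op 8: inc R0 by 2 -> R0=(6,0,0,0) value=6
Op 9: inc R1 by 5 -> R1=(4,5,0,0) value=9
Op 10: merge R1<->R3 -> R1=(4,5,0,2) R3=(4,5,0,2)
Op 11: inc R0 by 2 -> R0=(8,0,0,0) value=8

Answer: 11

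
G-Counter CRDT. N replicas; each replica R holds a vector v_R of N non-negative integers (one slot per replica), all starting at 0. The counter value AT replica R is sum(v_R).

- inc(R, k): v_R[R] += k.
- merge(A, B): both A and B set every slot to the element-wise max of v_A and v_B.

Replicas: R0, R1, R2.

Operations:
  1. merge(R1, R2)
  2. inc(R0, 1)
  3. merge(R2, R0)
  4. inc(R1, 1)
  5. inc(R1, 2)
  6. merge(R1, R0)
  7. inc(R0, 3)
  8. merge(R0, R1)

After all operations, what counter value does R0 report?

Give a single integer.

Answer: 7

Derivation:
Op 1: merge R1<->R2 -> R1=(0,0,0) R2=(0,0,0)
Op 2: inc R0 by 1 -> R0=(1,0,0) value=1
Op 3: merge R2<->R0 -> R2=(1,0,0) R0=(1,0,0)
Op 4: inc R1 by 1 -> R1=(0,1,0) value=1
Op 5: inc R1 by 2 -> R1=(0,3,0) value=3
Op 6: merge R1<->R0 -> R1=(1,3,0) R0=(1,3,0)
Op 7: inc R0 by 3 -> R0=(4,3,0) value=7
Op 8: merge R0<->R1 -> R0=(4,3,0) R1=(4,3,0)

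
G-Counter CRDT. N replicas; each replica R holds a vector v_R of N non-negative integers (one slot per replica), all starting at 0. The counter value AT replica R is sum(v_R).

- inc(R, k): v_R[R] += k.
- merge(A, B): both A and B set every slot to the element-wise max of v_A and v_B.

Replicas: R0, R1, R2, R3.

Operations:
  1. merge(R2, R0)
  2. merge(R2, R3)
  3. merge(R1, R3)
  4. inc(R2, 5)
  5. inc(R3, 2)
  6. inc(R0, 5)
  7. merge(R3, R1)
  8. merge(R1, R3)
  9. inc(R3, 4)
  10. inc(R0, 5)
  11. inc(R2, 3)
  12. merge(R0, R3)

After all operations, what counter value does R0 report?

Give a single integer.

Op 1: merge R2<->R0 -> R2=(0,0,0,0) R0=(0,0,0,0)
Op 2: merge R2<->R3 -> R2=(0,0,0,0) R3=(0,0,0,0)
Op 3: merge R1<->R3 -> R1=(0,0,0,0) R3=(0,0,0,0)
Op 4: inc R2 by 5 -> R2=(0,0,5,0) value=5
Op 5: inc R3 by 2 -> R3=(0,0,0,2) value=2
Op 6: inc R0 by 5 -> R0=(5,0,0,0) value=5
Op 7: merge R3<->R1 -> R3=(0,0,0,2) R1=(0,0,0,2)
Op 8: merge R1<->R3 -> R1=(0,0,0,2) R3=(0,0,0,2)
Op 9: inc R3 by 4 -> R3=(0,0,0,6) value=6
Op 10: inc R0 by 5 -> R0=(10,0,0,0) value=10
Op 11: inc R2 by 3 -> R2=(0,0,8,0) value=8
Op 12: merge R0<->R3 -> R0=(10,0,0,6) R3=(10,0,0,6)

Answer: 16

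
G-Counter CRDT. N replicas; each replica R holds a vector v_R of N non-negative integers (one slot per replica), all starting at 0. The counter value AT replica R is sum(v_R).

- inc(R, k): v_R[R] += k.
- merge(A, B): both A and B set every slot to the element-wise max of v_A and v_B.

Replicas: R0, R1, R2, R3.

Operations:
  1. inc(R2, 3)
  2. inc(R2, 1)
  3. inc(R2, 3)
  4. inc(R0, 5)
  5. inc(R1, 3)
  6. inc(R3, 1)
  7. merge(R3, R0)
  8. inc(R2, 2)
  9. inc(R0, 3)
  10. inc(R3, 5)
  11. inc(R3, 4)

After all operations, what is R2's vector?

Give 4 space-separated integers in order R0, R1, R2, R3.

Op 1: inc R2 by 3 -> R2=(0,0,3,0) value=3
Op 2: inc R2 by 1 -> R2=(0,0,4,0) value=4
Op 3: inc R2 by 3 -> R2=(0,0,7,0) value=7
Op 4: inc R0 by 5 -> R0=(5,0,0,0) value=5
Op 5: inc R1 by 3 -> R1=(0,3,0,0) value=3
Op 6: inc R3 by 1 -> R3=(0,0,0,1) value=1
Op 7: merge R3<->R0 -> R3=(5,0,0,1) R0=(5,0,0,1)
Op 8: inc R2 by 2 -> R2=(0,0,9,0) value=9
Op 9: inc R0 by 3 -> R0=(8,0,0,1) value=9
Op 10: inc R3 by 5 -> R3=(5,0,0,6) value=11
Op 11: inc R3 by 4 -> R3=(5,0,0,10) value=15

Answer: 0 0 9 0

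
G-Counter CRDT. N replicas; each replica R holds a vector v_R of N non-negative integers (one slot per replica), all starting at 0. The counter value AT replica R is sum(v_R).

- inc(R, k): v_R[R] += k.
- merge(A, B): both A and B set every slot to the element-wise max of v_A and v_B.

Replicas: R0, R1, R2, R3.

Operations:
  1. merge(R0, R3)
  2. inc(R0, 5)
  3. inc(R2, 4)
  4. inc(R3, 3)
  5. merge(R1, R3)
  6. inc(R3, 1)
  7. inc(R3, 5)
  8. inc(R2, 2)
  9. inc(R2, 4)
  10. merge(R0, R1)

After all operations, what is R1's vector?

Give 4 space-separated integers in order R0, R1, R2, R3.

Op 1: merge R0<->R3 -> R0=(0,0,0,0) R3=(0,0,0,0)
Op 2: inc R0 by 5 -> R0=(5,0,0,0) value=5
Op 3: inc R2 by 4 -> R2=(0,0,4,0) value=4
Op 4: inc R3 by 3 -> R3=(0,0,0,3) value=3
Op 5: merge R1<->R3 -> R1=(0,0,0,3) R3=(0,0,0,3)
Op 6: inc R3 by 1 -> R3=(0,0,0,4) value=4
Op 7: inc R3 by 5 -> R3=(0,0,0,9) value=9
Op 8: inc R2 by 2 -> R2=(0,0,6,0) value=6
Op 9: inc R2 by 4 -> R2=(0,0,10,0) value=10
Op 10: merge R0<->R1 -> R0=(5,0,0,3) R1=(5,0,0,3)

Answer: 5 0 0 3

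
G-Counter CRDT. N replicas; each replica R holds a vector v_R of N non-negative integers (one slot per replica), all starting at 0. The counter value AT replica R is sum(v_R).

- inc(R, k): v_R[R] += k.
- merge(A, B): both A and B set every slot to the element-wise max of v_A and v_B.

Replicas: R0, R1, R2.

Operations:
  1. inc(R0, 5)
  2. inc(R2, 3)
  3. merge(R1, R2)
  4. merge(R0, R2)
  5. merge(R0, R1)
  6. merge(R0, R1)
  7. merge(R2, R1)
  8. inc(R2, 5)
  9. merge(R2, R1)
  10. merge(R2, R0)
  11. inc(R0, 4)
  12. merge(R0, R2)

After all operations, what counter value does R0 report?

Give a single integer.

Answer: 17

Derivation:
Op 1: inc R0 by 5 -> R0=(5,0,0) value=5
Op 2: inc R2 by 3 -> R2=(0,0,3) value=3
Op 3: merge R1<->R2 -> R1=(0,0,3) R2=(0,0,3)
Op 4: merge R0<->R2 -> R0=(5,0,3) R2=(5,0,3)
Op 5: merge R0<->R1 -> R0=(5,0,3) R1=(5,0,3)
Op 6: merge R0<->R1 -> R0=(5,0,3) R1=(5,0,3)
Op 7: merge R2<->R1 -> R2=(5,0,3) R1=(5,0,3)
Op 8: inc R2 by 5 -> R2=(5,0,8) value=13
Op 9: merge R2<->R1 -> R2=(5,0,8) R1=(5,0,8)
Op 10: merge R2<->R0 -> R2=(5,0,8) R0=(5,0,8)
Op 11: inc R0 by 4 -> R0=(9,0,8) value=17
Op 12: merge R0<->R2 -> R0=(9,0,8) R2=(9,0,8)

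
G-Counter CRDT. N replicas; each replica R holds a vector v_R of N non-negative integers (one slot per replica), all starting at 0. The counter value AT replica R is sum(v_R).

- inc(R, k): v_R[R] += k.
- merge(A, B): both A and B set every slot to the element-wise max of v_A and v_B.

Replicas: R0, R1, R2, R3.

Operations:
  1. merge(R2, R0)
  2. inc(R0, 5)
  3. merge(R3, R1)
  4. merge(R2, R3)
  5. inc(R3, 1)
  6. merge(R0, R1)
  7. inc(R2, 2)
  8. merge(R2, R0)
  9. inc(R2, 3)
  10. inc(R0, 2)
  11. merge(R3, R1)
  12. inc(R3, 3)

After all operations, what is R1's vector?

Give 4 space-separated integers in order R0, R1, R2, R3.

Answer: 5 0 0 1

Derivation:
Op 1: merge R2<->R0 -> R2=(0,0,0,0) R0=(0,0,0,0)
Op 2: inc R0 by 5 -> R0=(5,0,0,0) value=5
Op 3: merge R3<->R1 -> R3=(0,0,0,0) R1=(0,0,0,0)
Op 4: merge R2<->R3 -> R2=(0,0,0,0) R3=(0,0,0,0)
Op 5: inc R3 by 1 -> R3=(0,0,0,1) value=1
Op 6: merge R0<->R1 -> R0=(5,0,0,0) R1=(5,0,0,0)
Op 7: inc R2 by 2 -> R2=(0,0,2,0) value=2
Op 8: merge R2<->R0 -> R2=(5,0,2,0) R0=(5,0,2,0)
Op 9: inc R2 by 3 -> R2=(5,0,5,0) value=10
Op 10: inc R0 by 2 -> R0=(7,0,2,0) value=9
Op 11: merge R3<->R1 -> R3=(5,0,0,1) R1=(5,0,0,1)
Op 12: inc R3 by 3 -> R3=(5,0,0,4) value=9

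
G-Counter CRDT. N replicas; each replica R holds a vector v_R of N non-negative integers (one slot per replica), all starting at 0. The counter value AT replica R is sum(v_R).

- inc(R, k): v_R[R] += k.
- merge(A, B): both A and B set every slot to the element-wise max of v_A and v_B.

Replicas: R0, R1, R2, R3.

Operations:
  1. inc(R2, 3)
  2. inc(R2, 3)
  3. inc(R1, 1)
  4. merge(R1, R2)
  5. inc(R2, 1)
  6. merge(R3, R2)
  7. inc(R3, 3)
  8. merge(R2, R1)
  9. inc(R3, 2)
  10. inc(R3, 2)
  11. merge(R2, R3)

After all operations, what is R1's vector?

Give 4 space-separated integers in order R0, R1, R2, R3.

Op 1: inc R2 by 3 -> R2=(0,0,3,0) value=3
Op 2: inc R2 by 3 -> R2=(0,0,6,0) value=6
Op 3: inc R1 by 1 -> R1=(0,1,0,0) value=1
Op 4: merge R1<->R2 -> R1=(0,1,6,0) R2=(0,1,6,0)
Op 5: inc R2 by 1 -> R2=(0,1,7,0) value=8
Op 6: merge R3<->R2 -> R3=(0,1,7,0) R2=(0,1,7,0)
Op 7: inc R3 by 3 -> R3=(0,1,7,3) value=11
Op 8: merge R2<->R1 -> R2=(0,1,7,0) R1=(0,1,7,0)
Op 9: inc R3 by 2 -> R3=(0,1,7,5) value=13
Op 10: inc R3 by 2 -> R3=(0,1,7,7) value=15
Op 11: merge R2<->R3 -> R2=(0,1,7,7) R3=(0,1,7,7)

Answer: 0 1 7 0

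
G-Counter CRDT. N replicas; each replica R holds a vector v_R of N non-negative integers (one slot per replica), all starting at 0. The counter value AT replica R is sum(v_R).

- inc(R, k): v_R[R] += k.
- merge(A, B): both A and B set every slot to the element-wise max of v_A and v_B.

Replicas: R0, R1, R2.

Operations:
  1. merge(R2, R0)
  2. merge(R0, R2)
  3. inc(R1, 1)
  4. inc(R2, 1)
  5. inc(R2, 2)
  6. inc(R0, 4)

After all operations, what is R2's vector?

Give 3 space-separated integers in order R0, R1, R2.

Answer: 0 0 3

Derivation:
Op 1: merge R2<->R0 -> R2=(0,0,0) R0=(0,0,0)
Op 2: merge R0<->R2 -> R0=(0,0,0) R2=(0,0,0)
Op 3: inc R1 by 1 -> R1=(0,1,0) value=1
Op 4: inc R2 by 1 -> R2=(0,0,1) value=1
Op 5: inc R2 by 2 -> R2=(0,0,3) value=3
Op 6: inc R0 by 4 -> R0=(4,0,0) value=4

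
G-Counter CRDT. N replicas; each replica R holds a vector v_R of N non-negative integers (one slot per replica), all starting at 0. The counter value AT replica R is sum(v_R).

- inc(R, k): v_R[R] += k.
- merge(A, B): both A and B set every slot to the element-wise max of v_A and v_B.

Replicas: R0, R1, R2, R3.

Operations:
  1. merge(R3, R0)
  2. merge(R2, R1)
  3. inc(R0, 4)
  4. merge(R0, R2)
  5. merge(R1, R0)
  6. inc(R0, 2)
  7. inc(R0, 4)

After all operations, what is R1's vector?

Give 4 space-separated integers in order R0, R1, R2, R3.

Op 1: merge R3<->R0 -> R3=(0,0,0,0) R0=(0,0,0,0)
Op 2: merge R2<->R1 -> R2=(0,0,0,0) R1=(0,0,0,0)
Op 3: inc R0 by 4 -> R0=(4,0,0,0) value=4
Op 4: merge R0<->R2 -> R0=(4,0,0,0) R2=(4,0,0,0)
Op 5: merge R1<->R0 -> R1=(4,0,0,0) R0=(4,0,0,0)
Op 6: inc R0 by 2 -> R0=(6,0,0,0) value=6
Op 7: inc R0 by 4 -> R0=(10,0,0,0) value=10

Answer: 4 0 0 0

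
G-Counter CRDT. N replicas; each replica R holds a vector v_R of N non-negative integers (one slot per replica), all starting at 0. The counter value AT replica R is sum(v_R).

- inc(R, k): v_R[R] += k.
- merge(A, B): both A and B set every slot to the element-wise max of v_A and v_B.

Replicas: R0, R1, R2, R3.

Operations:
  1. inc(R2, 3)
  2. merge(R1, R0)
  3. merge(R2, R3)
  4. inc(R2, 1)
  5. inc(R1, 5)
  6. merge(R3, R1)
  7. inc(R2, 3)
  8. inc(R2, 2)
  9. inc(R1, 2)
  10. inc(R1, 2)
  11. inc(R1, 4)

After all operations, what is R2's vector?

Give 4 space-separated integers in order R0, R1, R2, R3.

Answer: 0 0 9 0

Derivation:
Op 1: inc R2 by 3 -> R2=(0,0,3,0) value=3
Op 2: merge R1<->R0 -> R1=(0,0,0,0) R0=(0,0,0,0)
Op 3: merge R2<->R3 -> R2=(0,0,3,0) R3=(0,0,3,0)
Op 4: inc R2 by 1 -> R2=(0,0,4,0) value=4
Op 5: inc R1 by 5 -> R1=(0,5,0,0) value=5
Op 6: merge R3<->R1 -> R3=(0,5,3,0) R1=(0,5,3,0)
Op 7: inc R2 by 3 -> R2=(0,0,7,0) value=7
Op 8: inc R2 by 2 -> R2=(0,0,9,0) value=9
Op 9: inc R1 by 2 -> R1=(0,7,3,0) value=10
Op 10: inc R1 by 2 -> R1=(0,9,3,0) value=12
Op 11: inc R1 by 4 -> R1=(0,13,3,0) value=16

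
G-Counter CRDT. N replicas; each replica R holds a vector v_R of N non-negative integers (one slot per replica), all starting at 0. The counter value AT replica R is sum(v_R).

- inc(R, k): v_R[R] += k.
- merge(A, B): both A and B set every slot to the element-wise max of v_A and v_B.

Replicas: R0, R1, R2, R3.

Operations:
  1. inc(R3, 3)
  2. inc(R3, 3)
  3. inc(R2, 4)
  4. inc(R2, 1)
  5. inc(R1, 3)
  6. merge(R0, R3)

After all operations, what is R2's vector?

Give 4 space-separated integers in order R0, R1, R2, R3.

Op 1: inc R3 by 3 -> R3=(0,0,0,3) value=3
Op 2: inc R3 by 3 -> R3=(0,0,0,6) value=6
Op 3: inc R2 by 4 -> R2=(0,0,4,0) value=4
Op 4: inc R2 by 1 -> R2=(0,0,5,0) value=5
Op 5: inc R1 by 3 -> R1=(0,3,0,0) value=3
Op 6: merge R0<->R3 -> R0=(0,0,0,6) R3=(0,0,0,6)

Answer: 0 0 5 0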